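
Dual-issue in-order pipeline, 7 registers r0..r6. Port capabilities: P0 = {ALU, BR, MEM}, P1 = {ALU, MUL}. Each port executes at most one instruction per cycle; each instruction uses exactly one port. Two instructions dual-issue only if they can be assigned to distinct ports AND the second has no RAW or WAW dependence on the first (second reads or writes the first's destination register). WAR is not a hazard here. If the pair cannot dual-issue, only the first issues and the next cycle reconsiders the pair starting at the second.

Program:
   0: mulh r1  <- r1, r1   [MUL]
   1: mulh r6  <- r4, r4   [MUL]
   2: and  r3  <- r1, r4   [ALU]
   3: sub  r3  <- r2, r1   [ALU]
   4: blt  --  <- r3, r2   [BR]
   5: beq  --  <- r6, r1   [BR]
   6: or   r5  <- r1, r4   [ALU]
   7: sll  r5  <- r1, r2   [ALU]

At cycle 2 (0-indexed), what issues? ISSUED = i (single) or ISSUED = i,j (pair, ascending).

ISSUED = 3

0. mulh @i0  | no-port MUL/MUL
1. mulh and @i1,i2  | 2-wide
2. sub @i3  | RAW r3
3. blt @i4  | no-port BR/BR
4. beq or @i5,i6  | 2-wide
5. sll @i7  | tail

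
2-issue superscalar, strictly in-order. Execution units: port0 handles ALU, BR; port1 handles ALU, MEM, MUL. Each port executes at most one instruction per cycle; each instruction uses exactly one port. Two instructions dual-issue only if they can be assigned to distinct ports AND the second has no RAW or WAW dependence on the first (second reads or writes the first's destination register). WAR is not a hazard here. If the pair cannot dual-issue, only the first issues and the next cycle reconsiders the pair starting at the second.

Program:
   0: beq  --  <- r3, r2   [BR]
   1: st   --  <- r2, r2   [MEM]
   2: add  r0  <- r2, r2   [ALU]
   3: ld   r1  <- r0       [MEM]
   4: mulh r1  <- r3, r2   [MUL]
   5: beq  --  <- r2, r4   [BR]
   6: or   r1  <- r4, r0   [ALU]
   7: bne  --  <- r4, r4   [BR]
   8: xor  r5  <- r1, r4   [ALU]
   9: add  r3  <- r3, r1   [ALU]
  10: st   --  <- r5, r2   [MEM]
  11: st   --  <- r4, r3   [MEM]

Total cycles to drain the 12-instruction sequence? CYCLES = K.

t=0 i0+i1:beq.BR+st.MEM ; 2-wide
t=1 i2:add.ALU ; RAW r0
t=2 i3:ld.MEM ; no-port MEM/MUL
t=3 i4+i5:mulh.MUL+beq.BR ; 2-wide
t=4 i6+i7:or.ALU+bne.BR ; 2-wide
t=5 i8+i9:xor.ALU+add.ALU ; 2-wide
t=6 i10:st.MEM ; no-port MEM/MEM
t=7 i11:st.MEM ; tail

CYCLES = 8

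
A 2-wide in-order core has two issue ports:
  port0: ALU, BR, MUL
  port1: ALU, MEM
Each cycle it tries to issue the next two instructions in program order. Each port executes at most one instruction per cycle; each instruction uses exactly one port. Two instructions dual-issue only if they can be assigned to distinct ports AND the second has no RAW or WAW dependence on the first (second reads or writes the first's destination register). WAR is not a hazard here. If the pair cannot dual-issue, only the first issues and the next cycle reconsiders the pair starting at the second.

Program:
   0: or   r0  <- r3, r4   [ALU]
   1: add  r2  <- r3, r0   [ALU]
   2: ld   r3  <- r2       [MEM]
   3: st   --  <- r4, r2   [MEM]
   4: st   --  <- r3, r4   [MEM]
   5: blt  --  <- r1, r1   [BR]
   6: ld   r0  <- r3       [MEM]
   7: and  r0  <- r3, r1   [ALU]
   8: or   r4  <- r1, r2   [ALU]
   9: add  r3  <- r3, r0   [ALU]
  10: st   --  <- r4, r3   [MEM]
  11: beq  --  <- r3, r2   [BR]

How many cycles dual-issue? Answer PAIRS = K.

PAIRS = 3

  cy0 -> i0 (or) RAW r0
  cy1 -> i1 (add) RAW r2
  cy2 -> i2 (ld) no-port MEM/MEM
  cy3 -> i3 (st) no-port MEM/MEM
  cy4 -> i4&i5 (st blt) pair
  cy5 -> i6 (ld) WAW r0
  cy6 -> i7&i8 (and or) pair
  cy7 -> i9 (add) RAW r3
  cy8 -> i10&i11 (st beq) pair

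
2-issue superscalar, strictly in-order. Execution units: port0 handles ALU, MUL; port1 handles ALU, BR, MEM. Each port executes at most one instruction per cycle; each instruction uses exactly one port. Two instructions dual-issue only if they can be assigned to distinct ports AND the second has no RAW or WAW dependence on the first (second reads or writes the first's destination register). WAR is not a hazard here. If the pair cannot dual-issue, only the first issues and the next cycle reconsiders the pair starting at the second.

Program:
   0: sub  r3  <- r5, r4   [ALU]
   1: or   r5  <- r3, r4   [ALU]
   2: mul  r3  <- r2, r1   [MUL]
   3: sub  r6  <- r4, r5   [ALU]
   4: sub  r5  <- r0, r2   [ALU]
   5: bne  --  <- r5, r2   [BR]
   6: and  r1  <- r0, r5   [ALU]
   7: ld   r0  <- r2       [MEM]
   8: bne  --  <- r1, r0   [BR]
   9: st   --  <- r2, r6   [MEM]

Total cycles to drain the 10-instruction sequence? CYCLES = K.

c0: i0 sub.ALU  RAW r3
c1: i1/i2 or.ALU/mul.MUL  pair
c2: i3/i4 sub.ALU/sub.ALU  pair
c3: i5/i6 bne.BR/and.ALU  pair
c4: i7 ld.MEM  no-port MEM/BR
c5: i8 bne.BR  no-port BR/MEM
c6: i9 st.MEM  tail

CYCLES = 7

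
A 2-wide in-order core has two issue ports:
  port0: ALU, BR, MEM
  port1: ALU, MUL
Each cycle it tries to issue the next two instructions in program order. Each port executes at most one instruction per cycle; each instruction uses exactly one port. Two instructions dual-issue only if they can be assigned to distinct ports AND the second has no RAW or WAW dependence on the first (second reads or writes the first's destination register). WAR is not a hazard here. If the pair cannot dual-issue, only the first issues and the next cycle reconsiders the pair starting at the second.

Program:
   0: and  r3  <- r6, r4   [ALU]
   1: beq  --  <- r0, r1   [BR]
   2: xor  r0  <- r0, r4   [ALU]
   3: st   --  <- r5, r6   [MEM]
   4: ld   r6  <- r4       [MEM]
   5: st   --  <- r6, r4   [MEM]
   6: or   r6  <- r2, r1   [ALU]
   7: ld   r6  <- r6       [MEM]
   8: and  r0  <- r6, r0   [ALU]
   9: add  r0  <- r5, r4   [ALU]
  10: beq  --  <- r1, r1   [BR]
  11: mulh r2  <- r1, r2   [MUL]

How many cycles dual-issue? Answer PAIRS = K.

  cy0 -> i0&i1 (and.ALU/beq.BR) dual
  cy1 -> i2&i3 (xor.ALU/st.MEM) dual
  cy2 -> i4 (ld.MEM) no-port MEM/MEM
  cy3 -> i5&i6 (st.MEM/or.ALU) dual
  cy4 -> i7 (ld.MEM) RAW r6
  cy5 -> i8 (and.ALU) WAW r0
  cy6 -> i9&i10 (add.ALU/beq.BR) dual
  cy7 -> i11 (mulh.MUL) tail

PAIRS = 4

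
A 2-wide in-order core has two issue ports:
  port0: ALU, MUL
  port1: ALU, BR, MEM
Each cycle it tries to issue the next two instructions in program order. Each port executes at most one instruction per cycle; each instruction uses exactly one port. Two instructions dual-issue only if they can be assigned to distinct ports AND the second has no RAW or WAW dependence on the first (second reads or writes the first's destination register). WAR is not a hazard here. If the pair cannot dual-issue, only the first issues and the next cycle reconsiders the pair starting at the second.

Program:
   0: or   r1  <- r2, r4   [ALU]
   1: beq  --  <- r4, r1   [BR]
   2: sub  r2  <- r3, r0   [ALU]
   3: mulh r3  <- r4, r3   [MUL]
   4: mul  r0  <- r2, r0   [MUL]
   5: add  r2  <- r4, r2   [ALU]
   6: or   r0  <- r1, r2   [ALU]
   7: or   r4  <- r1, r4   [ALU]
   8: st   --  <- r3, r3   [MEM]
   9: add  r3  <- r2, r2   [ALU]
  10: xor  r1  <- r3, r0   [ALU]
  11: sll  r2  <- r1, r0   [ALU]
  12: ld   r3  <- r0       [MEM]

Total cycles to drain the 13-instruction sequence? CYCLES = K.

CYCLES = 8

t=0 i0:or ; RAW r1
t=1 i1/i2:beq;sub ; 2-wide
t=2 i3:mulh ; no-port MUL/MUL
t=3 i4/i5:mul;add ; 2-wide
t=4 i6/i7:or;or ; 2-wide
t=5 i8/i9:st;add ; 2-wide
t=6 i10:xor ; RAW r1
t=7 i11/i12:sll;ld ; 2-wide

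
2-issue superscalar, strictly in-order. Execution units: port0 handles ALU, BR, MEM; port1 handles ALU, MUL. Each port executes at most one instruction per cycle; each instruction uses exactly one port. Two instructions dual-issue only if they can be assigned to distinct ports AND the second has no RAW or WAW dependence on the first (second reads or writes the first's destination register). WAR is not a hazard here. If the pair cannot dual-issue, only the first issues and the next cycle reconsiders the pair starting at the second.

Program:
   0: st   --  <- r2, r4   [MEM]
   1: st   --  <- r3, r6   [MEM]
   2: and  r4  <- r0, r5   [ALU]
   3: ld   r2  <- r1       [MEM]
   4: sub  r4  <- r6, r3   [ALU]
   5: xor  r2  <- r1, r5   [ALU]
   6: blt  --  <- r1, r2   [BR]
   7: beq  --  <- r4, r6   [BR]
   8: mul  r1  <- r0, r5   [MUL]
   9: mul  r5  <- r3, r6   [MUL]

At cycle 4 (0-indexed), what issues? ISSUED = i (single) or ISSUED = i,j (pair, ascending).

ISSUED = 6

#0 head=0: st i0 no-port MEM/MEM
#1 head=1: st;and i1&i2 pair
#2 head=3: ld;sub i3&i4 pair
#3 head=5: xor i5 RAW r2
#4 head=6: blt i6 no-port BR/BR
#5 head=7: beq;mul i7&i8 pair
#6 head=9: mul i9 tail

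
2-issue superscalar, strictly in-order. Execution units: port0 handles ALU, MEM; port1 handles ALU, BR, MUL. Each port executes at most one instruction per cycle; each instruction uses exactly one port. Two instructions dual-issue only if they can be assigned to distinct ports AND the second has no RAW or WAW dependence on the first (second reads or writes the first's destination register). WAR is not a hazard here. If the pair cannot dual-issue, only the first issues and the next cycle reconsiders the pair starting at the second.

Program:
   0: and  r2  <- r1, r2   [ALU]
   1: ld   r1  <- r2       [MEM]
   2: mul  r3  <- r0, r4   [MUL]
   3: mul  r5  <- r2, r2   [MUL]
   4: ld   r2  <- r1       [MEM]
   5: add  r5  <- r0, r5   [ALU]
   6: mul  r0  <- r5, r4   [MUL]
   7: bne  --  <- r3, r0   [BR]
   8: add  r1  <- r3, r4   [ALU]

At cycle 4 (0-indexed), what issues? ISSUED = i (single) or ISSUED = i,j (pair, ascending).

ISSUED = 6

  cy0 -> i0 (and) RAW r2
  cy1 -> i1,i2 (ld+mul) dual
  cy2 -> i3,i4 (mul+ld) dual
  cy3 -> i5 (add) RAW r5
  cy4 -> i6 (mul) no-port MUL/BR
  cy5 -> i7,i8 (bne+add) dual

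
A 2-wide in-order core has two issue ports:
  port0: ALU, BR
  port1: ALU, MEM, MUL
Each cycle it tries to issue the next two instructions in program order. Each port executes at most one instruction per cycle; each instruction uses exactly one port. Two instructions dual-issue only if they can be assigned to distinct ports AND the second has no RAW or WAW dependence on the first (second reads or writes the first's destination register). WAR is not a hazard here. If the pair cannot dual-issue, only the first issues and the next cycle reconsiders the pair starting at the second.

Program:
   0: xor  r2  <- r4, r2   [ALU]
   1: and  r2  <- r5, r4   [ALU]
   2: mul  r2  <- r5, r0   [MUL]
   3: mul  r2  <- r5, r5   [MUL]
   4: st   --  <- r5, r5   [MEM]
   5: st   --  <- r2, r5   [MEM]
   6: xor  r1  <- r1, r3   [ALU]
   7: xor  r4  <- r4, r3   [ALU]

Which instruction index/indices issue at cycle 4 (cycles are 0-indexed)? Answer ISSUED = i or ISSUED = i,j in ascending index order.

[0] i0  xor  -- WAW r2
[1] i1  and  -- WAW r2
[2] i2  mul  -- no-port MUL/MUL
[3] i3  mul  -- no-port MUL/MEM
[4] i4  st  -- no-port MEM/MEM
[5] i5&i6  st;xor  -- pair
[6] i7  xor  -- tail

ISSUED = 4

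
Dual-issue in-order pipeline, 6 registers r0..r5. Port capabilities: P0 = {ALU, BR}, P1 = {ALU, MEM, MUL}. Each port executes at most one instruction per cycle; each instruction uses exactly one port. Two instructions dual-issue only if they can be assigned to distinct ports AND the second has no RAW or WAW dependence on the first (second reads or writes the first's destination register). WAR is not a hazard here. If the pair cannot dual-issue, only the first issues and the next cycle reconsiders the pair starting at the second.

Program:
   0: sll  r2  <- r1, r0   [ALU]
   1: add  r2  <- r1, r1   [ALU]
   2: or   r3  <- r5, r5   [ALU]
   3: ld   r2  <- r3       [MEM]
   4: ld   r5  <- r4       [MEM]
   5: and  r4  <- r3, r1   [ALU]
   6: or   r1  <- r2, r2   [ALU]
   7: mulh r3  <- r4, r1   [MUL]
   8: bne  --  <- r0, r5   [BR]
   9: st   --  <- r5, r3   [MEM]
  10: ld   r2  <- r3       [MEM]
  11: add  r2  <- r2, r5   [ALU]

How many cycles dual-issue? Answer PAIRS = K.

t=0 i0:sll ; WAW r2
t=1 i1/i2:add+or ; dual
t=2 i3:ld ; no-port MEM/MEM
t=3 i4/i5:ld+and ; dual
t=4 i6:or ; RAW r1
t=5 i7/i8:mulh+bne ; dual
t=6 i9:st ; no-port MEM/MEM
t=7 i10:ld ; RAW+WAW r2
t=8 i11:add ; tail

PAIRS = 3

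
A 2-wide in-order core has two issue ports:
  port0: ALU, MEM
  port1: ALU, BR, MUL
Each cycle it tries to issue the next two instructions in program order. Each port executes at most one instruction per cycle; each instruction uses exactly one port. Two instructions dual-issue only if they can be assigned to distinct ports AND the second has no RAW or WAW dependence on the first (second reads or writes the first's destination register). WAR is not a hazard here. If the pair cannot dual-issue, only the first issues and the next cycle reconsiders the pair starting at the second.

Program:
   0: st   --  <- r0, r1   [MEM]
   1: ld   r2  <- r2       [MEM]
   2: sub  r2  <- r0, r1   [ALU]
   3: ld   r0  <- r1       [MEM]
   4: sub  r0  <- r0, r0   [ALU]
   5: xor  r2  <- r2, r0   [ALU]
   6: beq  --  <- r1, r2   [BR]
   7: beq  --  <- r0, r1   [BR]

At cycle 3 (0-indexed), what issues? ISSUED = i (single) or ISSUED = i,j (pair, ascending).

#0 head=0: st i0 no-port MEM/MEM
#1 head=1: ld i1 WAW r2
#2 head=2: sub/ld i2,i3 dual
#3 head=4: sub i4 RAW r0
#4 head=5: xor i5 RAW r2
#5 head=6: beq i6 no-port BR/BR
#6 head=7: beq i7 tail

ISSUED = 4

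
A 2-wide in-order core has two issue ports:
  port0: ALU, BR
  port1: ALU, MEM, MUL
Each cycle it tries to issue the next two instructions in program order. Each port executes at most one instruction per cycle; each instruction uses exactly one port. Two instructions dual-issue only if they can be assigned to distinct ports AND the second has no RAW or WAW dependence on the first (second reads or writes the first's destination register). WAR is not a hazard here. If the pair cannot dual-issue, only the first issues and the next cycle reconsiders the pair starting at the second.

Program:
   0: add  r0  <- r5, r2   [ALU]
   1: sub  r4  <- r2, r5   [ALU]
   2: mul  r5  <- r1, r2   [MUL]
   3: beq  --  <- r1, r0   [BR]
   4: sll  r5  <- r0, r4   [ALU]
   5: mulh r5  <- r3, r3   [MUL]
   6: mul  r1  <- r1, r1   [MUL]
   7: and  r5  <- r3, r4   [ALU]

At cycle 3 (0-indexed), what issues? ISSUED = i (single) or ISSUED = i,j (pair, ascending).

ISSUED = 5

[0] i0,i1  add+sub  -- pair
[1] i2,i3  mul+beq  -- pair
[2] i4  sll  -- WAW r5
[3] i5  mulh  -- no-port MUL/MUL
[4] i6,i7  mul+and  -- pair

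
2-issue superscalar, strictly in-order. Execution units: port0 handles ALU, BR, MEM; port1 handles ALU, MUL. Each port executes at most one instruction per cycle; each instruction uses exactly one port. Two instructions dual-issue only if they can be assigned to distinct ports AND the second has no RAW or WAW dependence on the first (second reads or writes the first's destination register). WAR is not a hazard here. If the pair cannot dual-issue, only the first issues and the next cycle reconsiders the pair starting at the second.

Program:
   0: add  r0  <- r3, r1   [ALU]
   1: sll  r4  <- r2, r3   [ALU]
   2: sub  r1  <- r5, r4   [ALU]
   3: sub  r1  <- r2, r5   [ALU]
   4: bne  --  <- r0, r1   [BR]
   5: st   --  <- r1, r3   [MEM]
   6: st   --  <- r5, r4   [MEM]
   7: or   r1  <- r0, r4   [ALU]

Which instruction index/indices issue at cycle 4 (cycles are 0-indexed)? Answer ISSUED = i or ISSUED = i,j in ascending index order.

ISSUED = 5

[0] i0+i1  add+sll  -- 2-wide
[1] i2  sub  -- WAW r1
[2] i3  sub  -- RAW r1
[3] i4  bne  -- no-port BR/MEM
[4] i5  st  -- no-port MEM/MEM
[5] i6+i7  st+or  -- 2-wide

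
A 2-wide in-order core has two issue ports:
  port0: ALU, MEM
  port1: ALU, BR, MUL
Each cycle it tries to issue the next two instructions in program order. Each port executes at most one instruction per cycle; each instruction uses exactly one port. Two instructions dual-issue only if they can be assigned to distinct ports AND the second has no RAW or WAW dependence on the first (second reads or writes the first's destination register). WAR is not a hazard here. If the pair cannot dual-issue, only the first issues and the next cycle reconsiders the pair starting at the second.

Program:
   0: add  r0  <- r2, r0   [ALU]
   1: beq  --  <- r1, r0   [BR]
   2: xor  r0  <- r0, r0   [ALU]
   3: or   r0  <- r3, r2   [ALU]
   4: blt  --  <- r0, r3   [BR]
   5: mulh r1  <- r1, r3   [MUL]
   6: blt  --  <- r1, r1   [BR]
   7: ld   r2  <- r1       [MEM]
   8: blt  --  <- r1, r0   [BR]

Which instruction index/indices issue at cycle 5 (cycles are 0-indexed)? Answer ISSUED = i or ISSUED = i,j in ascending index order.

ISSUED = 6,7

[0] i0  add.ALU  -- RAW r0
[1] i1/i2  beq.BR xor.ALU  -- pair
[2] i3  or.ALU  -- RAW r0
[3] i4  blt.BR  -- no-port BR/MUL
[4] i5  mulh.MUL  -- no-port MUL/BR
[5] i6/i7  blt.BR ld.MEM  -- pair
[6] i8  blt.BR  -- tail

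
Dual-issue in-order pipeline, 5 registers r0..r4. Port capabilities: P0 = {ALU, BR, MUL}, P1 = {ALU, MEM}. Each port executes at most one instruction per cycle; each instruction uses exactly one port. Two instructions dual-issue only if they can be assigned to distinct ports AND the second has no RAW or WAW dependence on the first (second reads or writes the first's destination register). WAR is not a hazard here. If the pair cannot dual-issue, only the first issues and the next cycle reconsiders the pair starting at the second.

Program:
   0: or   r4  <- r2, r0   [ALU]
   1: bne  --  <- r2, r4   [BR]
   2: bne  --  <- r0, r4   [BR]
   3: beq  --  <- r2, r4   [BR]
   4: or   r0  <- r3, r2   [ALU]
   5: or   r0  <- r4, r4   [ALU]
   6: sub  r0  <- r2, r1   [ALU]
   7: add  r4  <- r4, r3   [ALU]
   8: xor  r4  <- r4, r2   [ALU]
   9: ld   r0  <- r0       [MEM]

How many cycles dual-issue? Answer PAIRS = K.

PAIRS = 3

[0] i0  or  -- RAW r4
[1] i1  bne  -- no-port BR/BR
[2] i2  bne  -- no-port BR/BR
[3] i3&i4  beq or  -- dual
[4] i5  or  -- WAW r0
[5] i6&i7  sub add  -- dual
[6] i8&i9  xor ld  -- dual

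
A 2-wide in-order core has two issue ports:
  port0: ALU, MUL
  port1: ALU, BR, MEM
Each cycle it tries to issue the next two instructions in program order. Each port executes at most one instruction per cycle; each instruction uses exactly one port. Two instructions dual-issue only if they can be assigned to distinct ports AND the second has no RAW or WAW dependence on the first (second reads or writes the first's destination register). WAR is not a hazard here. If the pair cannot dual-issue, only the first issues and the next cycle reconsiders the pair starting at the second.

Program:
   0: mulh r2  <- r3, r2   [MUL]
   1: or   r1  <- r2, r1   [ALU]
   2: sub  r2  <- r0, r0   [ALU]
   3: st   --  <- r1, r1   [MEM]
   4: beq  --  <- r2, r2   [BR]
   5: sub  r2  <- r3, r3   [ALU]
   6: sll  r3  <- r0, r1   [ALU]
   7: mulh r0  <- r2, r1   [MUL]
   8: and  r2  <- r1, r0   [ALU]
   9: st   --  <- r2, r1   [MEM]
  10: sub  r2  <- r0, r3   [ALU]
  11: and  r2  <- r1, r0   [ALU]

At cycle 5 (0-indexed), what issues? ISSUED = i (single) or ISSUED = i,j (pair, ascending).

ISSUED = 8

0. mulh @i0  | RAW r2
1. or+sub @i1&i2  | pair
2. st @i3  | no-port MEM/BR
3. beq+sub @i4&i5  | pair
4. sll+mulh @i6&i7  | pair
5. and @i8  | RAW r2
6. st+sub @i9&i10  | pair
7. and @i11  | tail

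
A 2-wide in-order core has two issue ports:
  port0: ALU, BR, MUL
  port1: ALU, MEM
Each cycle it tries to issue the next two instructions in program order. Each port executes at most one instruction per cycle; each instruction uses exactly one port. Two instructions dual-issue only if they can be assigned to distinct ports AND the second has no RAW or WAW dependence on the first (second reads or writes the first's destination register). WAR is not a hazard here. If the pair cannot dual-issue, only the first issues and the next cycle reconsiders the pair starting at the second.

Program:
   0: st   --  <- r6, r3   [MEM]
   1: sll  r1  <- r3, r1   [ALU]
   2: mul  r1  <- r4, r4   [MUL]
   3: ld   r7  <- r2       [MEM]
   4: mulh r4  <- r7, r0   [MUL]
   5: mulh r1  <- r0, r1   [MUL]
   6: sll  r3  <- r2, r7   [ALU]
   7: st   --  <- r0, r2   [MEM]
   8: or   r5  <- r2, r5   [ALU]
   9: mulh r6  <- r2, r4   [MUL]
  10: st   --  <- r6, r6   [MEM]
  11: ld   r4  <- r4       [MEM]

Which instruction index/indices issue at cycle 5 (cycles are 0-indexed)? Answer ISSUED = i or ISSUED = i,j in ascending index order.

ISSUED = 9

t=0 i0+i1:st.MEM;sll.ALU ; 2-wide
t=1 i2+i3:mul.MUL;ld.MEM ; 2-wide
t=2 i4:mulh.MUL ; no-port MUL/MUL
t=3 i5+i6:mulh.MUL;sll.ALU ; 2-wide
t=4 i7+i8:st.MEM;or.ALU ; 2-wide
t=5 i9:mulh.MUL ; RAW r6
t=6 i10:st.MEM ; no-port MEM/MEM
t=7 i11:ld.MEM ; tail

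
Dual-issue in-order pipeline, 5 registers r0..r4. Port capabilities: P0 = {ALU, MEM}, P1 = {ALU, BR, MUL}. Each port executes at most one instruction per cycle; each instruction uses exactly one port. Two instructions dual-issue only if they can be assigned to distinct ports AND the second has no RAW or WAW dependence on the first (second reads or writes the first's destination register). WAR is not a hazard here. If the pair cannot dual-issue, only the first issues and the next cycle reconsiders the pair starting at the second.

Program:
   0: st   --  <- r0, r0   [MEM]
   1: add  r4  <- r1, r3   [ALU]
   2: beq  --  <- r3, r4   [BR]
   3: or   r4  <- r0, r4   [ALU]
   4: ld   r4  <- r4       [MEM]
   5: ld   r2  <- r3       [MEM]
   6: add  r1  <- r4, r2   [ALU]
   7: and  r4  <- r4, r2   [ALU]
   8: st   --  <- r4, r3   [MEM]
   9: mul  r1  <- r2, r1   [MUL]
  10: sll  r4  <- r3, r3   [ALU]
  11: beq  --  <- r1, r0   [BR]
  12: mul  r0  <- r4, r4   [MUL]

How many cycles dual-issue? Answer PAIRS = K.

[0] i0/i1  st.MEM/add.ALU  -- pair
[1] i2/i3  beq.BR/or.ALU  -- pair
[2] i4  ld.MEM  -- no-port MEM/MEM
[3] i5  ld.MEM  -- RAW r2
[4] i6/i7  add.ALU/and.ALU  -- pair
[5] i8/i9  st.MEM/mul.MUL  -- pair
[6] i10/i11  sll.ALU/beq.BR  -- pair
[7] i12  mul.MUL  -- tail

PAIRS = 5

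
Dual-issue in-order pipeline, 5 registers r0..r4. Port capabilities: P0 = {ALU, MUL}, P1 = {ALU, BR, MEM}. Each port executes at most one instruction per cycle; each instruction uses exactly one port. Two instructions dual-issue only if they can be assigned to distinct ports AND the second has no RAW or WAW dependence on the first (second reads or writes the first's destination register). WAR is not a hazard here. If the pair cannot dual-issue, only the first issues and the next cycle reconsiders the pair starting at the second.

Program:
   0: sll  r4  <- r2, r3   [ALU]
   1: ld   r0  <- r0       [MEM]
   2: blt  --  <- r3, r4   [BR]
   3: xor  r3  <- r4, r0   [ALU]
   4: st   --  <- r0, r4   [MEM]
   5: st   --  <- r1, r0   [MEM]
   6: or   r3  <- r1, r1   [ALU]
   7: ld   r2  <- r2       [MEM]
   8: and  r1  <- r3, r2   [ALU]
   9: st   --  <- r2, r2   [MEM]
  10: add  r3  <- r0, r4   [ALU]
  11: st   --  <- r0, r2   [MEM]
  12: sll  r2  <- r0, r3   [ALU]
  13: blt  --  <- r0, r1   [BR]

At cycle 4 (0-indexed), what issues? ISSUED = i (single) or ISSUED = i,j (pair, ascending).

c0: i0&i1 sll.ALU+ld.MEM  dual
c1: i2&i3 blt.BR+xor.ALU  dual
c2: i4 st.MEM  no-port MEM/MEM
c3: i5&i6 st.MEM+or.ALU  dual
c4: i7 ld.MEM  RAW r2
c5: i8&i9 and.ALU+st.MEM  dual
c6: i10&i11 add.ALU+st.MEM  dual
c7: i12&i13 sll.ALU+blt.BR  dual

ISSUED = 7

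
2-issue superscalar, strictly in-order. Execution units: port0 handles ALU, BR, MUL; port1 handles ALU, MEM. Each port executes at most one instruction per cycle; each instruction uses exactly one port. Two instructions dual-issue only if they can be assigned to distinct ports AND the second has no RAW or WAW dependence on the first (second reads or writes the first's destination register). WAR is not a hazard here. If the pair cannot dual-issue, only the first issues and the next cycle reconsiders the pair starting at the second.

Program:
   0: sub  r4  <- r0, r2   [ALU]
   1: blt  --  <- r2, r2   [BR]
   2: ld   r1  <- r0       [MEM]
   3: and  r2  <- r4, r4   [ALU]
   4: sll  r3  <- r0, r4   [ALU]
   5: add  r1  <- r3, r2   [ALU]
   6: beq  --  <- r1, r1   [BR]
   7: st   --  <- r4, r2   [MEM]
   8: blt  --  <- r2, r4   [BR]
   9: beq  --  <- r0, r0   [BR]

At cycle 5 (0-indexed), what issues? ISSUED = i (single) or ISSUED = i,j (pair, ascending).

c0: i0+i1 sub/blt  pair
c1: i2+i3 ld/and  pair
c2: i4 sll  RAW r3
c3: i5 add  RAW r1
c4: i6+i7 beq/st  pair
c5: i8 blt  no-port BR/BR
c6: i9 beq  tail

ISSUED = 8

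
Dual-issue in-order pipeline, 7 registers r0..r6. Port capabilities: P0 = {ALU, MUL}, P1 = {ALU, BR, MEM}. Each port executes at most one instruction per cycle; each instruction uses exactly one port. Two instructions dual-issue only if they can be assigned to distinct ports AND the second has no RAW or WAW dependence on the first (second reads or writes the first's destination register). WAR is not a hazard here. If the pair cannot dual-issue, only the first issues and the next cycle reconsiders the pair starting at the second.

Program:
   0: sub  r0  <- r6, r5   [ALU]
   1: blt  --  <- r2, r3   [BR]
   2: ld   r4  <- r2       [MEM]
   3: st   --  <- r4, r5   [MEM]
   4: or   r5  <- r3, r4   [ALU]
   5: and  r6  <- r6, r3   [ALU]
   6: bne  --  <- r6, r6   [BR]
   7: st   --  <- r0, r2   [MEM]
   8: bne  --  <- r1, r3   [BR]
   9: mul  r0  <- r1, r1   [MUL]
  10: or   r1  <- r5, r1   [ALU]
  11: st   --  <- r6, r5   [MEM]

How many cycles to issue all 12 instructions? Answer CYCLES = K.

[0] i0+i1  sub.ALU/blt.BR  -- 2-wide
[1] i2  ld.MEM  -- no-port MEM/MEM
[2] i3+i4  st.MEM/or.ALU  -- 2-wide
[3] i5  and.ALU  -- RAW r6
[4] i6  bne.BR  -- no-port BR/MEM
[5] i7  st.MEM  -- no-port MEM/BR
[6] i8+i9  bne.BR/mul.MUL  -- 2-wide
[7] i10+i11  or.ALU/st.MEM  -- 2-wide

CYCLES = 8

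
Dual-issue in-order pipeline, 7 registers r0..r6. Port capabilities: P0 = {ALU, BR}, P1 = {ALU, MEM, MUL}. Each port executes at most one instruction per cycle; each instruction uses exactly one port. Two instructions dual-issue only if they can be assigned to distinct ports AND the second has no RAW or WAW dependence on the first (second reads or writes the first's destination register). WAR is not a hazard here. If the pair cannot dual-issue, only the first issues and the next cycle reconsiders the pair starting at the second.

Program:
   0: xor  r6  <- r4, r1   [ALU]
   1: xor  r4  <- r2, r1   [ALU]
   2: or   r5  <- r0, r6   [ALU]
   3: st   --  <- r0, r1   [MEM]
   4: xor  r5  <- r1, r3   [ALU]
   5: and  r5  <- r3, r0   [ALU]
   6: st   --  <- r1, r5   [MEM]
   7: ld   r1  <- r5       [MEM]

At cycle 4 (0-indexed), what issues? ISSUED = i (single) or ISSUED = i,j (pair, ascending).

ISSUED = 6

#0 head=0: xor.ALU/xor.ALU i0,i1 pair
#1 head=2: or.ALU/st.MEM i2,i3 pair
#2 head=4: xor.ALU i4 WAW r5
#3 head=5: and.ALU i5 RAW r5
#4 head=6: st.MEM i6 no-port MEM/MEM
#5 head=7: ld.MEM i7 tail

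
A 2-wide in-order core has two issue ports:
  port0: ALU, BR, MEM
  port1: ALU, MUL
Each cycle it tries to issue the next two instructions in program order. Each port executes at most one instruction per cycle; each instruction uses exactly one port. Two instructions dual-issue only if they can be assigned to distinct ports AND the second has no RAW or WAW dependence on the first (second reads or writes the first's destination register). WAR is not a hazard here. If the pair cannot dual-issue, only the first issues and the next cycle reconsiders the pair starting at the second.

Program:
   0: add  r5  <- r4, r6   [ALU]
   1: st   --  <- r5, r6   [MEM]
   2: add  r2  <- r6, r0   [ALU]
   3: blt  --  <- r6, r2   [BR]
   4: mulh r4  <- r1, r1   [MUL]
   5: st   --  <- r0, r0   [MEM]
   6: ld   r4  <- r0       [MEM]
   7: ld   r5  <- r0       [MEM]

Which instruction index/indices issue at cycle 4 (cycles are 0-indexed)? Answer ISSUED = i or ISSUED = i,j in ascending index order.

ISSUED = 6

0. add @i0  | RAW r5
1. st/add @i1/i2  | 2-wide
2. blt/mulh @i3/i4  | 2-wide
3. st @i5  | no-port MEM/MEM
4. ld @i6  | no-port MEM/MEM
5. ld @i7  | tail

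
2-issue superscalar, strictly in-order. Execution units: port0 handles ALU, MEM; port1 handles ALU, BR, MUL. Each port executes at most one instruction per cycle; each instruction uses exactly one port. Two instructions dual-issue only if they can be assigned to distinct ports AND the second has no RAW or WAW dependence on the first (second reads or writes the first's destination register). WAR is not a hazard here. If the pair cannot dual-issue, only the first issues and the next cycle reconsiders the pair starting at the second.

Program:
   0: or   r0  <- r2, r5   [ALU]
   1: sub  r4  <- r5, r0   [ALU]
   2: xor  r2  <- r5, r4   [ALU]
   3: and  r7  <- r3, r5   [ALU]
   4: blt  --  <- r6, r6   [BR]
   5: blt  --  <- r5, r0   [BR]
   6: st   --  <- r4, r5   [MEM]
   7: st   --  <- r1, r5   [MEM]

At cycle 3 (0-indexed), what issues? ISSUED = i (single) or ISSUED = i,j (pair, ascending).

ISSUED = 4

[0] i0  or  -- RAW r0
[1] i1  sub  -- RAW r4
[2] i2+i3  xor+and  -- pair
[3] i4  blt  -- no-port BR/BR
[4] i5+i6  blt+st  -- pair
[5] i7  st  -- tail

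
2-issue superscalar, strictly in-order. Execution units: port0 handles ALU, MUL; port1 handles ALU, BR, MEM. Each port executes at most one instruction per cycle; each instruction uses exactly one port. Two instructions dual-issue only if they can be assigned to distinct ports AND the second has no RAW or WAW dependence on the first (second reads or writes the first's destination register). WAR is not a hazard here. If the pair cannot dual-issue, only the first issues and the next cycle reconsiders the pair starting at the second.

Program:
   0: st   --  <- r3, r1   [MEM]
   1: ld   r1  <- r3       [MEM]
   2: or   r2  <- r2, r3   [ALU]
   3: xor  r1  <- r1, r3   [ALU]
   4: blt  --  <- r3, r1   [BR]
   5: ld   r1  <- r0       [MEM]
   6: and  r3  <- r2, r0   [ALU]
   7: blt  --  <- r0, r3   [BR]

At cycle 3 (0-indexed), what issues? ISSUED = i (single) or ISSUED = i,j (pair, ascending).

ISSUED = 4

t=0 i0:st ; no-port MEM/MEM
t=1 i1+i2:ld+or ; dual
t=2 i3:xor ; RAW r1
t=3 i4:blt ; no-port BR/MEM
t=4 i5+i6:ld+and ; dual
t=5 i7:blt ; tail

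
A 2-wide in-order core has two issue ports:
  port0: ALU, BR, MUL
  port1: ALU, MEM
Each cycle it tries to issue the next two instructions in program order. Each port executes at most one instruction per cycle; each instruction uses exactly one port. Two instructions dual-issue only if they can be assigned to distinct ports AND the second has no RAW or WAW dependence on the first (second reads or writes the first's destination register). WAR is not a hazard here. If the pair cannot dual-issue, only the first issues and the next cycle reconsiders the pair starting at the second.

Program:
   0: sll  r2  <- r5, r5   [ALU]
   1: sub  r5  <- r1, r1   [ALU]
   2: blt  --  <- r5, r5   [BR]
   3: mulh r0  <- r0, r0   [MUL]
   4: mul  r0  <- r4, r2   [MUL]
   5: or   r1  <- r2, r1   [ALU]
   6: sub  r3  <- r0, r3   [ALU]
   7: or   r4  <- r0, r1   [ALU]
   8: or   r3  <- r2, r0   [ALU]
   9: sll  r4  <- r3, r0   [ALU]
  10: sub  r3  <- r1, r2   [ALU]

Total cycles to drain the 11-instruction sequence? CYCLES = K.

t=0 i0+i1:sll sub ; 2-wide
t=1 i2:blt ; no-port BR/MUL
t=2 i3:mulh ; no-port MUL/MUL
t=3 i4+i5:mul or ; 2-wide
t=4 i6+i7:sub or ; 2-wide
t=5 i8:or ; RAW r3
t=6 i9+i10:sll sub ; 2-wide

CYCLES = 7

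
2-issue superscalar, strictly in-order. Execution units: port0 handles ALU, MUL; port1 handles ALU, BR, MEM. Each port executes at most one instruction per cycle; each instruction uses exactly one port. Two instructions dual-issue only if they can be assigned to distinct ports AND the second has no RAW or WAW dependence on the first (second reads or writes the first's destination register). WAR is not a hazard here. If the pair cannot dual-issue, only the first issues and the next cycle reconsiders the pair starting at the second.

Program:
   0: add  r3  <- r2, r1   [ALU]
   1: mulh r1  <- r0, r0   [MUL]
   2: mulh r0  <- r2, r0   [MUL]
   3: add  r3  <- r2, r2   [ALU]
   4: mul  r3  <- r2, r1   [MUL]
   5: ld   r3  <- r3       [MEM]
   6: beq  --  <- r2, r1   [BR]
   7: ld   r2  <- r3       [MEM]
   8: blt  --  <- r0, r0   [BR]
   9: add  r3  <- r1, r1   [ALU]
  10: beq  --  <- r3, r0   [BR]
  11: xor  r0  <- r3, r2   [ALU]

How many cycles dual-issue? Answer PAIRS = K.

  cy0 -> i0+i1 (add.ALU+mulh.MUL) pair
  cy1 -> i2+i3 (mulh.MUL+add.ALU) pair
  cy2 -> i4 (mul.MUL) RAW+WAW r3
  cy3 -> i5 (ld.MEM) no-port MEM/BR
  cy4 -> i6 (beq.BR) no-port BR/MEM
  cy5 -> i7 (ld.MEM) no-port MEM/BR
  cy6 -> i8+i9 (blt.BR+add.ALU) pair
  cy7 -> i10+i11 (beq.BR+xor.ALU) pair

PAIRS = 4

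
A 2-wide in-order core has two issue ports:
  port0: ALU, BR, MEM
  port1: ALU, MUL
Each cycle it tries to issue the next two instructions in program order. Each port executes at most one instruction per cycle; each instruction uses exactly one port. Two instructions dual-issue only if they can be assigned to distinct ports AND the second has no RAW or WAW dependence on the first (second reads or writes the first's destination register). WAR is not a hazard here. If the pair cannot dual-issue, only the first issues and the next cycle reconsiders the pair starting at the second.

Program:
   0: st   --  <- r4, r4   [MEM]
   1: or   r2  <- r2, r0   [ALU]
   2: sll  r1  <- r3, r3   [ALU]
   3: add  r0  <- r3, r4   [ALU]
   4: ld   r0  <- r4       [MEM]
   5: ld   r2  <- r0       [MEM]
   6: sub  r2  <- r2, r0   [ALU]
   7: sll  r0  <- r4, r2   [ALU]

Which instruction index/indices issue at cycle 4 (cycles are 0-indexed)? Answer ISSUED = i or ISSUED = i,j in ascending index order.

ISSUED = 6

t=0 i0&i1:st.MEM;or.ALU ; dual
t=1 i2&i3:sll.ALU;add.ALU ; dual
t=2 i4:ld.MEM ; no-port MEM/MEM
t=3 i5:ld.MEM ; RAW+WAW r2
t=4 i6:sub.ALU ; RAW r2
t=5 i7:sll.ALU ; tail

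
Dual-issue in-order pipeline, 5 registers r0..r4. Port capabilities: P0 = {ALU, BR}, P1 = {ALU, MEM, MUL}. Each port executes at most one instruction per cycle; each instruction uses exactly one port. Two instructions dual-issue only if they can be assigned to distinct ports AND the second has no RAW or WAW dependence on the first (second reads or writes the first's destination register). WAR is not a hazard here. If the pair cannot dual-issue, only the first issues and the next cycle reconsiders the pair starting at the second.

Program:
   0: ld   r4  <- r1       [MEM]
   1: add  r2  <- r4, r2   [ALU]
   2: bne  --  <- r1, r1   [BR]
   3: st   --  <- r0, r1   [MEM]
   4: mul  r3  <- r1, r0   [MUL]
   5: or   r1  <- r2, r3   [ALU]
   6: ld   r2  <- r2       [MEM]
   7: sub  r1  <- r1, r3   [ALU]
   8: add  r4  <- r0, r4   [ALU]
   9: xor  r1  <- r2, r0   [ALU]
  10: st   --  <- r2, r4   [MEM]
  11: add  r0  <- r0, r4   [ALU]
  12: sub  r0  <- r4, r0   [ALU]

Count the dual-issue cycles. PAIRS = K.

#0 head=0: ld i0 RAW r4
#1 head=1: add+bne i1,i2 dual
#2 head=3: st i3 no-port MEM/MUL
#3 head=4: mul i4 RAW r3
#4 head=5: or+ld i5,i6 dual
#5 head=7: sub+add i7,i8 dual
#6 head=9: xor+st i9,i10 dual
#7 head=11: add i11 RAW+WAW r0
#8 head=12: sub i12 tail

PAIRS = 4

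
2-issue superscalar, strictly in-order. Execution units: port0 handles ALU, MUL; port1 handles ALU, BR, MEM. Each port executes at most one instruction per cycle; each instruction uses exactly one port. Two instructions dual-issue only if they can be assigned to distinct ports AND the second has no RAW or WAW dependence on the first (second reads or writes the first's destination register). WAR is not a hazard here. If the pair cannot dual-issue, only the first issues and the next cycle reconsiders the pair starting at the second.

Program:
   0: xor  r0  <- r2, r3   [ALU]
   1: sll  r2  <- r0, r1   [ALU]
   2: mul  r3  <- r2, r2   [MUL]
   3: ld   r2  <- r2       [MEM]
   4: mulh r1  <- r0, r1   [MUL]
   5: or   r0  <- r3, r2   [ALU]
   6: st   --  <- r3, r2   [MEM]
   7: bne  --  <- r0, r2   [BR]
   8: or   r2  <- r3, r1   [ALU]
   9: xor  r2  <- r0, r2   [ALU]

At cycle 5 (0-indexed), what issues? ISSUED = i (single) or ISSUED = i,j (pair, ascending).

[0] i0  xor.ALU  -- RAW r0
[1] i1  sll.ALU  -- RAW r2
[2] i2/i3  mul.MUL;ld.MEM  -- 2-wide
[3] i4/i5  mulh.MUL;or.ALU  -- 2-wide
[4] i6  st.MEM  -- no-port MEM/BR
[5] i7/i8  bne.BR;or.ALU  -- 2-wide
[6] i9  xor.ALU  -- tail

ISSUED = 7,8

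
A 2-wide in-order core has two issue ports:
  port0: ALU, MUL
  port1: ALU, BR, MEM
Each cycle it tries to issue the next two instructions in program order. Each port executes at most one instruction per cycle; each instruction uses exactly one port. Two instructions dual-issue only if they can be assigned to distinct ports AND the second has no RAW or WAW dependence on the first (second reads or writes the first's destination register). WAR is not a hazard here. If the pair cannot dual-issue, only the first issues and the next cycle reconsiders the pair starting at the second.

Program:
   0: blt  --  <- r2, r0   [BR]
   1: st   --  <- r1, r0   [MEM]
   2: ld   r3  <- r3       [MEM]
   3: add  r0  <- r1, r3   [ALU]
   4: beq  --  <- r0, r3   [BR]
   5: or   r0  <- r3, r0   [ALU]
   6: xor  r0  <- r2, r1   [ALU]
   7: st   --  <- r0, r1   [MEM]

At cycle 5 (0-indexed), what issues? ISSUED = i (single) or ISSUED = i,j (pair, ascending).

ISSUED = 6

c0: i0 blt  no-port BR/MEM
c1: i1 st  no-port MEM/MEM
c2: i2 ld  RAW r3
c3: i3 add  RAW r0
c4: i4/i5 beq+or  dual
c5: i6 xor  RAW r0
c6: i7 st  tail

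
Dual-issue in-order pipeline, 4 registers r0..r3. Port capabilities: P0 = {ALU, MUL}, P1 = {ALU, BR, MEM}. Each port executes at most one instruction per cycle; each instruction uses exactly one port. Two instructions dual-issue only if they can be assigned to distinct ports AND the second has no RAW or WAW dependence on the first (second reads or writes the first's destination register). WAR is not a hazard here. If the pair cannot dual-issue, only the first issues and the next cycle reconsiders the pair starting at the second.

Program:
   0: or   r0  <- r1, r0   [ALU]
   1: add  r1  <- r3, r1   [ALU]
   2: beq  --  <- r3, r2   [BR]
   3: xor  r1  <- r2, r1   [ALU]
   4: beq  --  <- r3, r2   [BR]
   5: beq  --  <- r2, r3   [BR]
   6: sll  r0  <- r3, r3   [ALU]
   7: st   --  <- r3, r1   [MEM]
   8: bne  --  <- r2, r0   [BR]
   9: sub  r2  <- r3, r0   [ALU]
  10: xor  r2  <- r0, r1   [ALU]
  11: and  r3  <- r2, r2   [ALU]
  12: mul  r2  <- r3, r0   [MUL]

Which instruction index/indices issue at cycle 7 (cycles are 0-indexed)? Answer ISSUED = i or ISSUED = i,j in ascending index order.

[0] i0/i1  or+add  -- pair
[1] i2/i3  beq+xor  -- pair
[2] i4  beq  -- no-port BR/BR
[3] i5/i6  beq+sll  -- pair
[4] i7  st  -- no-port MEM/BR
[5] i8/i9  bne+sub  -- pair
[6] i10  xor  -- RAW r2
[7] i11  and  -- RAW r3
[8] i12  mul  -- tail

ISSUED = 11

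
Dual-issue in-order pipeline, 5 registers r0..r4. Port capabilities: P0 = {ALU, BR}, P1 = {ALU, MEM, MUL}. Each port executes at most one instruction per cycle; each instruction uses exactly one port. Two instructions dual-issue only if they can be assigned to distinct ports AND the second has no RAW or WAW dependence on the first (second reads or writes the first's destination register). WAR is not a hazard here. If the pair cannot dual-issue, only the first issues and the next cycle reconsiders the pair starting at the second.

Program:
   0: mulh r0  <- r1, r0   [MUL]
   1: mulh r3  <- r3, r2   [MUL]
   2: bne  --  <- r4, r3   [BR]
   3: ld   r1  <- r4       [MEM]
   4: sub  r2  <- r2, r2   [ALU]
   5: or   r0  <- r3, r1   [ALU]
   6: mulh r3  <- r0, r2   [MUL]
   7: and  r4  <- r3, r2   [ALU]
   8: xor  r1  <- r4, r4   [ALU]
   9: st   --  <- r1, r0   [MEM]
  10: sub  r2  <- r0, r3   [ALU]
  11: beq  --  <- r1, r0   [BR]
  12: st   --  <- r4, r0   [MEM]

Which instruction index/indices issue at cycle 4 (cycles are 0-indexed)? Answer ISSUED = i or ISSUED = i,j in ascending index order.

0. mulh.MUL @i0  | no-port MUL/MUL
1. mulh.MUL @i1  | RAW r3
2. bne.BR+ld.MEM @i2,i3  | pair
3. sub.ALU+or.ALU @i4,i5  | pair
4. mulh.MUL @i6  | RAW r3
5. and.ALU @i7  | RAW r4
6. xor.ALU @i8  | RAW r1
7. st.MEM+sub.ALU @i9,i10  | pair
8. beq.BR+st.MEM @i11,i12  | pair

ISSUED = 6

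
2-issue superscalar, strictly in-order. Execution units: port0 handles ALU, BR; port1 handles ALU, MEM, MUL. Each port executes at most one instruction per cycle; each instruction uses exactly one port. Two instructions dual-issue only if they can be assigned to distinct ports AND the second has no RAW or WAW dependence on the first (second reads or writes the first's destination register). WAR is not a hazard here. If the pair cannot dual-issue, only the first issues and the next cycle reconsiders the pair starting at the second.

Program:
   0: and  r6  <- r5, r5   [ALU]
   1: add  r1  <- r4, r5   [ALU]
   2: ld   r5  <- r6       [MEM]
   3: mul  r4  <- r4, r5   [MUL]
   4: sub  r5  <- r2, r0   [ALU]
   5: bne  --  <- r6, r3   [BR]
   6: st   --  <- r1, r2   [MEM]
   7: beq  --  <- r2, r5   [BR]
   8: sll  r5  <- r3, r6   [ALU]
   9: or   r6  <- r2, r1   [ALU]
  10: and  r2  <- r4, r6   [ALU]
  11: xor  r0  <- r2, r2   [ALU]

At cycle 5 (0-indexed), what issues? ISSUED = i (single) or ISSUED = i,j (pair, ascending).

ISSUED = 9

#0 head=0: and.ALU+add.ALU i0&i1 2-wide
#1 head=2: ld.MEM i2 no-port MEM/MUL
#2 head=3: mul.MUL+sub.ALU i3&i4 2-wide
#3 head=5: bne.BR+st.MEM i5&i6 2-wide
#4 head=7: beq.BR+sll.ALU i7&i8 2-wide
#5 head=9: or.ALU i9 RAW r6
#6 head=10: and.ALU i10 RAW r2
#7 head=11: xor.ALU i11 tail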